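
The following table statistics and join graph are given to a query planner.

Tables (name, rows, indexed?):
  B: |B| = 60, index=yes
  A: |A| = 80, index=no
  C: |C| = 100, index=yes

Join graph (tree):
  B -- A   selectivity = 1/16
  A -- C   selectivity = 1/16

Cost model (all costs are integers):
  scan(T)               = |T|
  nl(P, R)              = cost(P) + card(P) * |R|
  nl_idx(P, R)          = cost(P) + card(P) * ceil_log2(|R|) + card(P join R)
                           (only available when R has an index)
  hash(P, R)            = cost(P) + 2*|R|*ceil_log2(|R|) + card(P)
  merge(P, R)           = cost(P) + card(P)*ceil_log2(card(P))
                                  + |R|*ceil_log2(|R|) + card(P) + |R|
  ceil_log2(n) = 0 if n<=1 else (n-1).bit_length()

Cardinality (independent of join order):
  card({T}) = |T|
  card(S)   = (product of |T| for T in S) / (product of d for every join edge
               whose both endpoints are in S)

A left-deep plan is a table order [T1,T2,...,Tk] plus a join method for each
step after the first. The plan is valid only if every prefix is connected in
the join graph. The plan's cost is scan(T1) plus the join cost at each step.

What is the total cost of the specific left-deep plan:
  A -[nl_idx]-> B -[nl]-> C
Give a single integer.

step 1: scan A: cost=80, card=80
step 2: join B via nl_idx
    card(P join B) = 80*60/(16) = 300
    cost = 80 + 80*6 + 300 = 860
step 3: join C via nl
    card(P join C) = 300*100/(16) = 1875
    cost = 860 + 300*100 = 30860

30860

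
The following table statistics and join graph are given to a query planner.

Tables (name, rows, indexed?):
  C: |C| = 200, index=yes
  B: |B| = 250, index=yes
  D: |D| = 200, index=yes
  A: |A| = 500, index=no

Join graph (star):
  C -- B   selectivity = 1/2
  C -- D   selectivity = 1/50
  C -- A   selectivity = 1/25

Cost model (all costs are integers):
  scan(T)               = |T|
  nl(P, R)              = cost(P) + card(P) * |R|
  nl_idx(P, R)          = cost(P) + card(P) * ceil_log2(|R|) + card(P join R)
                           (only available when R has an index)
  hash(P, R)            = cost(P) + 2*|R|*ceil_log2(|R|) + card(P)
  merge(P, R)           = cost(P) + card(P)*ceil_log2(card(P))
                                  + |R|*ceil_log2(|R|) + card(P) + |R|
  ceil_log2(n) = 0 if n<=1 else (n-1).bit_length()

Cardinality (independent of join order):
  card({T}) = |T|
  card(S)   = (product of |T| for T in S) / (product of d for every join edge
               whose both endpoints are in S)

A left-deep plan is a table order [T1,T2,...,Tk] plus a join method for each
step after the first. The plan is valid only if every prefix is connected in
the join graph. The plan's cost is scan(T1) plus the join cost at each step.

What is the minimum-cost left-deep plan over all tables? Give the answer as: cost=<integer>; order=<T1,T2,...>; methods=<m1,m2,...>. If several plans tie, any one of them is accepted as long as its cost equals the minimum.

cost=31400; order=A,C,D,B; methods=hash,hash,hash

Selinger DP (subsets sized 1..n):
  {C}: scan cost=200, card=200
  {B}: scan cost=250, card=250
  {D}: scan cost=200, card=200
  {A}: scan cost=500, card=500
  {BC}: card=25000; try (C,hash)→3700, (B,merge)→4250, (C,merge)→4300, (B,hash)→4400, (B,nl_idx)→26800, (C,nl_idx)→27250 …(+2); best=3700 via (C,hash)
  {CD}: card=800; try (D,nl_idx)→2600, (C,nl_idx)→2600, (D,hash)→3600, (C,hash)→3600, (D,merge)→3800, (C,merge)→3800 …(+2); best=2600 via (D,nl_idx)
  {AC}: card=4000; try (C,hash)→4200, (A,merge)→7000, (C,merge)→7300, (C,nl_idx)→8500, (A,hash)→9400, (A,nl)→100200 …(+1); best=4200 via (C,hash)
  {BCD}: card=100000; try (B,hash)→7400, (B,merge)→13650, (D,hash)→31900, (B,nl_idx)→109000, (B,nl)→202600, (D,nl_idx)→303700 …(+2); best=7400 via (B,hash)
  {ABC}: card=500000; try (B,hash)→12200, (A,hash)→37700, (B,merge)→58450, (A,merge)→408700, (B,nl_idx)→536200, (B,nl)→1004200 …(+1); best=12200 via (B,hash)
  {ACD}: card=16000; try (D,hash)→11400, (A,hash)→12400, (A,merge)→16400, (D,nl_idx)→52200, (D,merge)→58000, (A,nl)→402600 …(+1); best=11400 via (D,hash)
  {ABCD}: card=2000000; try (B,hash)→31400, (A,hash)→116400, (B,merge)→253650, (D,hash)→515400, (A,merge)→1812400, (B,nl_idx)→2139400 …(+5); best=31400 via (B,hash)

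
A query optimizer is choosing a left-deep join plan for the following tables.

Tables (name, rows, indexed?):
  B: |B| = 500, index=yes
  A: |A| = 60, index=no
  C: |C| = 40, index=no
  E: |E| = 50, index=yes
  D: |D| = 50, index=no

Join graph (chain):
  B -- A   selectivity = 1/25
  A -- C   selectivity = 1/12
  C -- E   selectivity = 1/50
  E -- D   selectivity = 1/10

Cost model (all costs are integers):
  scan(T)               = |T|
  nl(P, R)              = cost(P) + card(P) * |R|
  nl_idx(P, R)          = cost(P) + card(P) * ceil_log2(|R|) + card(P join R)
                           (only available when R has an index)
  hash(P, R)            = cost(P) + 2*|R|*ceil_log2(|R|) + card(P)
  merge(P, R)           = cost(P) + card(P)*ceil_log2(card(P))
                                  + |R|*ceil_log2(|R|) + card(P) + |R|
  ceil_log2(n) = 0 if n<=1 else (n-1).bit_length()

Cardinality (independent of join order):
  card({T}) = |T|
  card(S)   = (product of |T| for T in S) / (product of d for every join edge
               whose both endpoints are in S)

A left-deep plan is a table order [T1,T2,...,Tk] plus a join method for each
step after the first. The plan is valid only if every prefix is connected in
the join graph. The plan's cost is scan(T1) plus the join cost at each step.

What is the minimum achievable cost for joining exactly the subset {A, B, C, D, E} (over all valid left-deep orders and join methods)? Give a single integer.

11420

Selinger DP over subsets of {A,B,C,D,E}:
  {B}: scan cost=500, card=500
  {A}: scan cost=60, card=60
  {C}: scan cost=40, card=40
  {E}: scan cost=50, card=50
  {D}: scan cost=50, card=50
  {AB}: card=1200; try (A,hash)→1720, (B,nl_idx)→1800, (B,merge)→5480, (A,merge)→5920, (B,hash)→9120, (B,nl)→30060 …(+1); best=1720 via (A,hash)
  {AC}: card=200; try (C,hash)→600, (A,merge)→740, (C,merge)→760, (A,hash)→800, (A,nl)→2440, (C,nl)→2460; best=600 via (C,hash)
  {CE}: card=40; try (E,nl_idx)→320, (C,hash)→580, (E,merge)→670, (E,hash)→680, (C,merge)→680, (E,nl)→2040 …(+1); best=320 via (E,nl_idx)
  {DE}: card=250; try (E,nl_idx)→600, (E,hash)→700, (D,hash)→700, (E,merge)→750, (D,merge)→750, (E,nl)→2550 …(+1); best=600 via (E,nl_idx)
  {ABC}: card=4000; try (C,hash)→3400, (B,nl_idx)→6400, (B,merge)→7400, (B,hash)→9800, (C,merge)→16400, (C,nl)→49720 …(+1); best=3400 via (C,hash)
  {ACE}: card=200; try (A,merge)→1020, (A,hash)→1080, (E,hash)→1400, (E,nl_idx)→2000, (A,nl)→2720, (E,merge)→2750 …(+1); best=1020 via (A,merge)
  {CDE}: card=200; try (D,merge)→950, (D,hash)→960, (C,hash)→1330, (D,nl)→2320, (C,merge)→3130, (C,nl)→10600; best=950 via (D,merge)
  {ABCE}: card=4000; try (B,nl_idx)→6820, (B,merge)→7820, (E,hash)→8000, (B,hash)→10220, (E,nl_idx)→31400, (E,merge)→55750 …(+2); best=6820 via (B,nl_idx)
  {ACDE}: card=1000; try (D,hash)→1820, (A,hash)→1870, (D,merge)→3170, (A,merge)→3170, (D,nl)→11020, (A,nl)→12950; best=1820 via (D,hash)
  {ABCDE}: card=20000; try (D,hash)→11420, (B,hash)→11820, (B,merge)→17820, (B,nl_idx)→30820, (D,merge)→59170, (D,nl)→206820 …(+1); best=11420 via (D,hash)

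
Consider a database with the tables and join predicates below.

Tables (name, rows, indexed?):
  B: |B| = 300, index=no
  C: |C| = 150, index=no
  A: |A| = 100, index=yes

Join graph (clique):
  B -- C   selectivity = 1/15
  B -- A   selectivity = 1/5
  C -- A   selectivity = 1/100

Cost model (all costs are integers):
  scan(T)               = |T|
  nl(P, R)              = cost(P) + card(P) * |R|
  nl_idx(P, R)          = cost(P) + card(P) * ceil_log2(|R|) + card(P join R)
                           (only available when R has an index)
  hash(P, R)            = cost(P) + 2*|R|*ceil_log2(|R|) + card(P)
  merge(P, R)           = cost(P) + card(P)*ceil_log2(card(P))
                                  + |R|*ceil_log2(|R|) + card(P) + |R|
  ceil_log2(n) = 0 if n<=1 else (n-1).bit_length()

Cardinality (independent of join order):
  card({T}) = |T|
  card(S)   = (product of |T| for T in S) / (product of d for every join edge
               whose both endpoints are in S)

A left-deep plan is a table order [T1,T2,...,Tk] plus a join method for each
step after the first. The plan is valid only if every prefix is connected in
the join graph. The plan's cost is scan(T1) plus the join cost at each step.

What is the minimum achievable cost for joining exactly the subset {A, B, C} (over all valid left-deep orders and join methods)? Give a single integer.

5700

Selinger DP over subsets of {A,B,C}:
  {B}: scan cost=300, card=300
  {C}: scan cost=150, card=150
  {A}: scan cost=100, card=100
  {BC}: card=3000; try (C,hash)→3000, (B,merge)→4500, (C,merge)→4650, (B,hash)→5700, (B,nl)→45150, (C,nl)→45300; best=3000 via (C,hash)
  {AB}: card=6000; try (A,hash)→2000, (B,merge)→3900, (A,merge)→4100, (B,hash)→5600, (A,nl_idx)→8400, (B,nl)→30100 …(+1); best=2000 via (A,hash)
  {AC}: card=150; try (A,nl_idx)→1350, (A,hash)→1700, (C,merge)→2250, (A,merge)→2300, (C,hash)→2600, (C,nl)→15100 …(+1); best=1350 via (A,nl_idx)
  {ABC}: card=600; try (B,merge)→5700, (B,hash)→6900, (A,hash)→7400, (C,hash)→10400, (A,nl_idx)→24600, (A,merge)→42800 …(+4); best=5700 via (B,merge)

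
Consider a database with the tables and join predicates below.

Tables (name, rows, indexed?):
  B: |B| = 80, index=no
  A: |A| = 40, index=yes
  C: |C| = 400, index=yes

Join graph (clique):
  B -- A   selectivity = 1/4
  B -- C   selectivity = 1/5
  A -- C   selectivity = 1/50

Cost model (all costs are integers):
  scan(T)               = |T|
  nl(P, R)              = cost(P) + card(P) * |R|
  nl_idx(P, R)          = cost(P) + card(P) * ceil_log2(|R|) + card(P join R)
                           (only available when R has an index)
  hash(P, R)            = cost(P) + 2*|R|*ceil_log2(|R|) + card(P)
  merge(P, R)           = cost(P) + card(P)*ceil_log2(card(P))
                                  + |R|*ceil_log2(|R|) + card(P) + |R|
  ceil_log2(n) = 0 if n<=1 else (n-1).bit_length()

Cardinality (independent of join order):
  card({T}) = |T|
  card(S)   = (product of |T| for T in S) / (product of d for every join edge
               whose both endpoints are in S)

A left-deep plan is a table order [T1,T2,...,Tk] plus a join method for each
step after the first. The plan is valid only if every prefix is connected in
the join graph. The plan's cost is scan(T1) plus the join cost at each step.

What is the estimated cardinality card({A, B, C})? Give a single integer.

1280

Tables in S: A(40), B(80), C(400)
Edges inside S: B-A(d=4), B-C(d=5), A-C(d=50)
numerator = 40 * 80 * 400 = 1280000
denominator = 4 * 5 * 50 = 1000
card(S) = 1280000 / 1000 = 1280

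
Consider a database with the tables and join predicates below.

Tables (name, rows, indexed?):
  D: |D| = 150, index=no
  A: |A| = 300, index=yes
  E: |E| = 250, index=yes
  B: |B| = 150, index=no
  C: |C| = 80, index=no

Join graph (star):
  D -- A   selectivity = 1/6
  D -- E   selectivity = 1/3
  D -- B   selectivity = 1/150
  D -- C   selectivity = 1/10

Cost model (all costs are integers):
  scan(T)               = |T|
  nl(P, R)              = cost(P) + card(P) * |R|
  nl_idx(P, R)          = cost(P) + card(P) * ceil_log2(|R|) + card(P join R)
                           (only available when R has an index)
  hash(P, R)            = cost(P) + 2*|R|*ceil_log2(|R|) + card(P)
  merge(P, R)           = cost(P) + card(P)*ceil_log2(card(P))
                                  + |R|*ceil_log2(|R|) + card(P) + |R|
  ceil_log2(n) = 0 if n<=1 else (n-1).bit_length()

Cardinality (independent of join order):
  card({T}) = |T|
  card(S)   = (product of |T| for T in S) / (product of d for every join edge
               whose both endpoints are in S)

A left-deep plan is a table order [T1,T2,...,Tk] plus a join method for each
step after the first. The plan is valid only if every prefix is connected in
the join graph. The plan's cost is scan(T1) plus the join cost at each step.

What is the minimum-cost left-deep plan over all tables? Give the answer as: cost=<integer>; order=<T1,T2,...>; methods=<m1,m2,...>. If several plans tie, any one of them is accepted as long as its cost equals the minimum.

Selinger DP (subsets sized 1..n):
  {D}: scan cost=150, card=150
  {A}: scan cost=300, card=300
  {E}: scan cost=250, card=250
  {B}: scan cost=150, card=150
  {C}: scan cost=80, card=80
  {AD}: card=7500; try (D,hash)→3000, (A,merge)→4500, (D,merge)→4650, (A,hash)→5700, (A,nl_idx)→9000, (A,nl)→45150 …(+1); best=3000 via (D,hash)
  {DE}: card=12500; try (D,hash)→2900, (E,merge)→3750, (D,merge)→3850, (E,hash)→4300, (E,nl_idx)→13850, (E,nl)→37650 …(+1); best=2900 via (D,hash)
  {BD}: card=150; try (D,hash)→2700, (B,hash)→2700, (D,merge)→2850, (B,merge)→2850, (D,nl)→22650, (B,nl)→22650; best=2700 via (D,hash)
  {CD}: card=1200; try (C,hash)→1420, (D,merge)→2070, (C,merge)→2140, (D,hash)→2560, (D,nl)→12080, (C,nl)→12150; best=1420 via (C,hash)
  {ADE}: card=625000; try (E,hash)→14500, (A,hash)→20800, (E,merge)→110250, (A,merge)→193400, (E,nl_idx)→688000, (A,nl_idx)→740400 …(+2); best=14500 via (E,hash)
  {ABD}: card=7500; try (A,merge)→7050, (A,hash)→8250, (A,nl_idx)→11550, (B,hash)→12900, (A,nl)→47700, (B,merge)→109350 …(+1); best=7050 via (A,merge)
  {ACD}: card=60000; try (A,hash)→8020, (C,hash)→11620, (A,merge)→18820, (A,nl_idx)→72220, (C,merge)→108640, (A,nl)→361420 …(+1); best=8020 via (A,hash)
  {BDE}: card=12500; try (E,merge)→6300, (E,hash)→6850, (E,nl_idx)→16400, (B,hash)→17800, (E,nl)→40200, (B,merge)→191750 …(+1); best=6300 via (E,merge)
  {CDE}: card=100000; try (E,hash)→6620, (C,hash)→16520, (E,merge)→18070, (E,nl_idx)→111020, (C,merge)→191040, (E,nl)→301420 …(+1); best=6620 via (E,hash)
  {BCD}: card=1200; try (C,hash)→3970, (C,merge)→4690, (B,hash)→5020, (C,nl)→14700, (B,merge)→17170, (B,nl)→181420; best=3970 via (C,hash)
  {ABDE}: card=625000; try (E,hash)→18550, (A,hash)→24200, (E,merge)→114300, (A,merge)→196800, (B,hash)→641900, (E,nl_idx)→692050 …(+5); best=18550 via (E,hash)
  {ACDE}: card=5000000; try (E,hash)→72020, (A,hash)→112020, (C,hash)→640620, (E,merge)→1030270, (A,merge)→1809620, (E,nl_idx)→5488020 …(+5); best=72020 via (E,hash)
  {ABCD}: card=60000; try (A,hash)→10570, (C,hash)→15670, (A,merge)→21370, (B,hash)→70420, (A,nl_idx)→74770, (C,merge)→112690 …(+4); best=10570 via (A,hash)
  {BCDE}: card=100000; try (E,hash)→9170, (C,hash)→19920, (E,merge)→20620, (B,hash)→109020, (E,nl_idx)→113570, (C,merge)→194440 …(+4); best=9170 via (E,hash)
  {ABCDE}: card=5000000; try (E,hash)→74570, (A,hash)→114570, (C,hash)→644670, (E,merge)→1032820, (A,merge)→1812170, (B,hash)→5074420 …(+8); best=74570 via (E,hash)

cost=74570; order=B,D,C,A,E; methods=hash,hash,hash,hash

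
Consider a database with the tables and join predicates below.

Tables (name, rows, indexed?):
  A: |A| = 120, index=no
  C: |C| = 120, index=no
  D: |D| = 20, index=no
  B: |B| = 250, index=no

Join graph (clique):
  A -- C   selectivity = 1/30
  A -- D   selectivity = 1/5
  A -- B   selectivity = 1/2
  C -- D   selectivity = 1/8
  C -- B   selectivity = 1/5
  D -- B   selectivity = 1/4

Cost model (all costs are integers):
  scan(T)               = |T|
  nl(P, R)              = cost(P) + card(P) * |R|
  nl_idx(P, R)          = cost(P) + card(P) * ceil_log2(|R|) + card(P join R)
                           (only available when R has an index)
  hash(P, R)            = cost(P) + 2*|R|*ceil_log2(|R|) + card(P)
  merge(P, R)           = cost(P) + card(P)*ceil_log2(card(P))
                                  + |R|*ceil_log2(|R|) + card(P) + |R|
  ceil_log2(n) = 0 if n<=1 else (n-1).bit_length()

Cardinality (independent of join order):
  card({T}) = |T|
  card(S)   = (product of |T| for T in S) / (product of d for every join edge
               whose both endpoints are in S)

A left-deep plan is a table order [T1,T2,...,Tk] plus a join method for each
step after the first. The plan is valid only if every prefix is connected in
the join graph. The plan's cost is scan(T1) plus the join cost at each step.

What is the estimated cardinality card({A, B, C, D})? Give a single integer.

Tables in S: A(120), B(250), C(120), D(20)
Edges inside S: A-C(d=30), A-D(d=5), A-B(d=2), C-D(d=8), C-B(d=5), D-B(d=4)
numerator = 120 * 250 * 120 * 20 = 72000000
denominator = 30 * 5 * 2 * 8 * 5 * 4 = 48000
card(S) = 72000000 / 48000 = 1500

1500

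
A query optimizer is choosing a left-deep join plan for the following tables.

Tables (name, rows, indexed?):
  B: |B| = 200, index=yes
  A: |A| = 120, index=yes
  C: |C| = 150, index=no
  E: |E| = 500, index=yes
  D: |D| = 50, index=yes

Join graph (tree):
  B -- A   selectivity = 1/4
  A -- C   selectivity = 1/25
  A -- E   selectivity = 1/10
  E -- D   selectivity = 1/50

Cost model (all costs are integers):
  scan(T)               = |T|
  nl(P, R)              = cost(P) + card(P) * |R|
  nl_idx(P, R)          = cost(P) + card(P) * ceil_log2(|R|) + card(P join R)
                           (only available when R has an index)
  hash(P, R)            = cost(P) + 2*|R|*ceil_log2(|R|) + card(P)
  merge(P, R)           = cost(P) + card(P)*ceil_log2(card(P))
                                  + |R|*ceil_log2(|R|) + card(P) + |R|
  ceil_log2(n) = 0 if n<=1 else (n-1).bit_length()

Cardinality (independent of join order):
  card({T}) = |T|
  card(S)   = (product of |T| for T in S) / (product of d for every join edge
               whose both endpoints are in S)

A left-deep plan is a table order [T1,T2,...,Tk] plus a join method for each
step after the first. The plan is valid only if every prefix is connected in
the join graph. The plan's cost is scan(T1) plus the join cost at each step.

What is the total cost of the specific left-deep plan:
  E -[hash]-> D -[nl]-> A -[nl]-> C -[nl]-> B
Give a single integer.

8161600

step 1: scan E: cost=500, card=500
step 2: join D via hash
    card(P join D) = 500*50/(50) = 500
    cost = 500 + 2*50*6 + 500 = 1600
step 3: join A via nl
    card(P join A) = 500*120/(10) = 6000
    cost = 1600 + 500*120 = 61600
step 4: join C via nl
    card(P join C) = 6000*150/(25) = 36000
    cost = 61600 + 6000*150 = 961600
step 5: join B via nl
    card(P join B) = 36000*200/(4) = 1800000
    cost = 961600 + 36000*200 = 8161600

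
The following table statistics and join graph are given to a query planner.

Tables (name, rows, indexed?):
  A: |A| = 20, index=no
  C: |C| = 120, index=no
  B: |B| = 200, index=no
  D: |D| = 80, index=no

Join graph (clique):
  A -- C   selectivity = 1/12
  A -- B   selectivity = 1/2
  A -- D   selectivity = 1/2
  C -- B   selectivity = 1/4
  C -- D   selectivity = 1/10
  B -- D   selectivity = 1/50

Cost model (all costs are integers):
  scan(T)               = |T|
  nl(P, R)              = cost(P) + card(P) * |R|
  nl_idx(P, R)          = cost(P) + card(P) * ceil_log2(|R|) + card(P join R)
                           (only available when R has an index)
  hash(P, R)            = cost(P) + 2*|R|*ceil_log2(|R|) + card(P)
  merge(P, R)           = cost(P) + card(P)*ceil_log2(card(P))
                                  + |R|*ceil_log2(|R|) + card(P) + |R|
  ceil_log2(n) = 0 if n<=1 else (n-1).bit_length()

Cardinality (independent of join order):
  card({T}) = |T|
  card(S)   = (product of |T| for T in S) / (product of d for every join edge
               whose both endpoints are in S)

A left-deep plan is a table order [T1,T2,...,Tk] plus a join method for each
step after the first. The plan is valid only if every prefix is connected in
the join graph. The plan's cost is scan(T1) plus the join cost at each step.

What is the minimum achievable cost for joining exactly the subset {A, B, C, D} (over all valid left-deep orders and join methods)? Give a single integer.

4680

Selinger DP over subsets of {A,B,C,D}:
  {A}: scan cost=20, card=20
  {C}: scan cost=120, card=120
  {B}: scan cost=200, card=200
  {D}: scan cost=80, card=80
  {AC}: card=200; try (A,hash)→440, (C,merge)→1100, (A,merge)→1200, (C,hash)→1720, (C,nl)→2420, (A,nl)→2520; best=440 via (A,hash)
  {AB}: card=2000; try (A,hash)→600, (B,merge)→1940, (A,merge)→2120, (B,hash)→3240, (B,nl)→4020, (A,nl)→4200; best=600 via (A,hash)
  {AD}: card=800; try (A,hash)→360, (D,merge)→780, (A,merge)→840, (D,hash)→1160, (D,nl)→1620, (A,nl)→1680; best=360 via (A,hash)
  {BC}: card=6000; try (C,hash)→2080, (B,merge)→2880, (C,merge)→2960, (B,hash)→3440, (B,nl)→24120, (C,nl)→24200; best=2080 via (C,hash)
  {CD}: card=960; try (D,hash)→1360, (C,merge)→1680, (D,merge)→1720, (C,hash)→1840, (C,nl)→9680, (D,nl)→9720; best=1360 via (D,hash)
  {BD}: card=320; try (D,hash)→1520, (B,merge)→2520, (D,merge)→2640, (B,hash)→3360, (B,nl)→16080, (D,nl)→16200; best=1520 via (D,hash)
  {ABC}: card=5000; try (B,hash)→3840, (B,merge)→4040, (C,hash)→4280, (A,hash)→8280, (C,merge)→25560, (B,nl)→40440 …(+3); best=3840 via (B,hash)
  {ACD}: card=800; try (D,hash)→1760, (A,hash)→2520, (C,hash)→2840, (D,merge)→2880, (C,merge)→10120, (A,merge)→12040 …(+3); best=1760 via (D,hash)
  {ABD}: card=1600; try (A,hash)→2040, (D,hash)→3720, (B,hash)→4360, (A,merge)→4840, (A,nl)→7920, (B,merge)→10960 …(+3); best=2040 via (A,hash)
  {BCD}: card=960; try (C,hash)→3520, (B,hash)→5520, (C,merge)→5680, (D,hash)→9200, (B,merge)→13720, (C,nl)→39920 …(+3); best=3520 via (C,hash)
  {ABCD}: card=400; try (A,hash)→4680, (C,hash)→5320, (B,hash)→5760, (D,hash)→9960, (B,merge)→12360, (A,merge)→14200 …(+6); best=4680 via (A,hash)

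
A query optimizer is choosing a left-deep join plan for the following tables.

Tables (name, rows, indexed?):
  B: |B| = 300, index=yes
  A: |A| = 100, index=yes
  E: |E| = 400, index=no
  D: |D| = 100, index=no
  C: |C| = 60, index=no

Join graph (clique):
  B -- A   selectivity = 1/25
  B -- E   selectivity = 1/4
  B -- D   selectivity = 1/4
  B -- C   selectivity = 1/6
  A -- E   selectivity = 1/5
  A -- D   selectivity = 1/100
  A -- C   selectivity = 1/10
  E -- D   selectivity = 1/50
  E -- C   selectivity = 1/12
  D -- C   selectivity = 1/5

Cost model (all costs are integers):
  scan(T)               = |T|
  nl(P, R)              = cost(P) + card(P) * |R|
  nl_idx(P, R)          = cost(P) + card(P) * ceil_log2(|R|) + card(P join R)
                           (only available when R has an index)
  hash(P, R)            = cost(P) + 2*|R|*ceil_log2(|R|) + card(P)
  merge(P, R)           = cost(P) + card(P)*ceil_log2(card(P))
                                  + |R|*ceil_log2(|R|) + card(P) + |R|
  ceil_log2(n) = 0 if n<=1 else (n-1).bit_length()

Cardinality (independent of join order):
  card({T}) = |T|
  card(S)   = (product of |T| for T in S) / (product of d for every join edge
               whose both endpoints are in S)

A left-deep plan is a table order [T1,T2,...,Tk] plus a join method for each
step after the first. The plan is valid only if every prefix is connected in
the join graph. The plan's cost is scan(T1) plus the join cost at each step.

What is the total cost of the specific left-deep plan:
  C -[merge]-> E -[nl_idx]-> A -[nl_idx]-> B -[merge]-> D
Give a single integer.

step 1: scan C: cost=60, card=60
step 2: join E via merge
    card(P join E) = 60*400/(12) = 2000
    cost = 60 + 60*6 + 400*9 + 60 + 400 = 4480
step 3: join A via nl_idx
    card(P join A) = 2000*100/(5*10) = 4000
    cost = 4480 + 2000*7 + 4000 = 22480
step 4: join B via nl_idx
    card(P join B) = 4000*300/(25*4*6) = 2000
    cost = 22480 + 4000*9 + 2000 = 60480
step 5: join D via merge
    card(P join D) = 2000*100/(4*100*50*5) = 2
    cost = 60480 + 2000*11 + 100*7 + 2000 + 100 = 85280

85280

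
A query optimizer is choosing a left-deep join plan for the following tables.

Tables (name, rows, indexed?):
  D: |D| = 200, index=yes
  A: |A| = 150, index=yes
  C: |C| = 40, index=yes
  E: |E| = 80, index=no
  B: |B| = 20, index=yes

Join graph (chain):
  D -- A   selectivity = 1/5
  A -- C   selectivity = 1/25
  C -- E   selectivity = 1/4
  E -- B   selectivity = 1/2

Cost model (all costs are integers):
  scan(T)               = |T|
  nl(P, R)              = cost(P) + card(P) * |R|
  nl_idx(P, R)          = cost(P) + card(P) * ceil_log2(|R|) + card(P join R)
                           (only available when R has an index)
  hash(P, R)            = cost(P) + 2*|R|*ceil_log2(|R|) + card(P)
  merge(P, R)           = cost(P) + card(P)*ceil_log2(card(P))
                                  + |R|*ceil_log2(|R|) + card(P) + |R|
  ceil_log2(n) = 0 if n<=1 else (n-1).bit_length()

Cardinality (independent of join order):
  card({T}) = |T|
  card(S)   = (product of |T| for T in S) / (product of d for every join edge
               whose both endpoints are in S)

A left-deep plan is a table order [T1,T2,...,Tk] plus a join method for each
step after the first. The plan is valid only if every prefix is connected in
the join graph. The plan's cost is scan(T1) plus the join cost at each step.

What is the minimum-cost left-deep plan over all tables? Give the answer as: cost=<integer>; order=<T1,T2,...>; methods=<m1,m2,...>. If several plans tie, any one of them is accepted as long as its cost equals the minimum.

Selinger DP (subsets sized 1..n):
  {D}: scan cost=200, card=200
  {A}: scan cost=150, card=150
  {C}: scan cost=40, card=40
  {E}: scan cost=80, card=80
  {B}: scan cost=20, card=20
  {AD}: card=6000; try (A,hash)→2800, (D,merge)→3300, (A,merge)→3350, (D,hash)→3500, (D,nl_idx)→7350, (A,nl_idx)→7800 …(+2); best=2800 via (A,hash)
  {AC}: card=240; try (A,nl_idx)→600, (C,hash)→780, (C,nl_idx)→1290, (A,merge)→1670, (C,merge)→1780, (A,hash)→2480 …(+2); best=600 via (A,nl_idx)
  {CE}: card=800; try (C,hash)→640, (E,merge)→960, (C,merge)→1000, (E,hash)→1200, (C,nl_idx)→1360, (E,nl)→3240 …(+1); best=640 via (C,hash)
  {BE}: card=800; try (B,hash)→360, (E,merge)→780, (B,merge)→840, (E,hash)→1160, (B,nl_idx)→1280, (E,nl)→1620 …(+1); best=360 via (B,hash)
  {ACD}: card=9600; try (D,hash)→4040, (D,merge)→4560, (C,hash)→9280, (D,nl_idx)→12120, (C,nl_idx)→48400, (D,nl)→48600 …(+2); best=4040 via (D,hash)
  {ACE}: card=4800; try (E,hash)→1960, (E,merge)→3400, (A,hash)→3840, (A,merge)→10790, (A,nl_idx)→11840, (E,nl)→19800 …(+1); best=1960 via (E,hash)
  {BCE}: card=8000; try (C,hash)→1640, (B,hash)→1640, (C,merge)→9440, (B,merge)→9560, (B,nl_idx)→12640, (C,nl_idx)→13160 …(+2); best=1640 via (C,hash)
  {ACDE}: card=192000; try (D,hash)→9960, (E,hash)→14760, (D,merge)→70960, (E,merge)→148680, (D,nl_idx)→232360, (E,nl)→772040 …(+1); best=9960 via (D,hash)
  {ABCE}: card=48000; try (B,hash)→6960, (A,hash)→12040, (B,merge)→69280, (B,nl_idx)→73960, (B,nl)→97960, (A,nl_idx)→113640 …(+2); best=6960 via (B,hash)
  {ABCDE}: card=1920000; try (D,hash)→58160, (B,hash)→202160, (D,merge)→824760, (D,nl_idx)→2310960, (B,nl_idx)→2889960, (B,merge)→3658080 …(+2); best=58160 via (D,hash)

cost=58160; order=C,A,E,B,D; methods=nl_idx,hash,hash,hash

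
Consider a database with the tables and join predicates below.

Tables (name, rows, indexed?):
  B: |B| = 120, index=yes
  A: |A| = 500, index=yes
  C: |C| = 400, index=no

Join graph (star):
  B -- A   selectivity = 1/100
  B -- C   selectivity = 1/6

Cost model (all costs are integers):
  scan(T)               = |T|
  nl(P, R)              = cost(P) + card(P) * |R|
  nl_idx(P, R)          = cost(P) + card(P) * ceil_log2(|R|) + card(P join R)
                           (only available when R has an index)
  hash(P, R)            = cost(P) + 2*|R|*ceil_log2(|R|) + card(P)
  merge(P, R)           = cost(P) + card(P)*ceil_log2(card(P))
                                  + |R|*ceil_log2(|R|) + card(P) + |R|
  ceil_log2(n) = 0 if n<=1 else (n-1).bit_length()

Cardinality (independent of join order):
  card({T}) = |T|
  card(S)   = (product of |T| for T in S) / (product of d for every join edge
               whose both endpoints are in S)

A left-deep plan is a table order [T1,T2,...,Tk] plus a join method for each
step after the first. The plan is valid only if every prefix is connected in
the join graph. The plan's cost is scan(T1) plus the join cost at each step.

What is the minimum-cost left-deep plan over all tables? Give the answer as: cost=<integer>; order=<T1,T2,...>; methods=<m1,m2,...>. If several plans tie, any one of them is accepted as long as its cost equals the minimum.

cost=9600; order=B,A,C; methods=nl_idx,hash

Selinger DP (subsets sized 1..n):
  {B}: scan cost=120, card=120
  {A}: scan cost=500, card=500
  {C}: scan cost=400, card=400
  {AB}: card=600; try (A,nl_idx)→1800, (B,hash)→2680, (B,nl_idx)→4600, (A,merge)→6080, (B,merge)→6460, (A,hash)→9240 …(+2); best=1800 via (A,nl_idx)
  {BC}: card=8000; try (B,hash)→2480, (C,merge)→5080, (B,merge)→5360, (C,hash)→7440, (B,nl_idx)→11200, (C,nl)→48120 …(+1); best=2480 via (B,hash)
  {ABC}: card=40000; try (C,hash)→9600, (C,merge)→12400, (A,hash)→19480, (A,nl_idx)→114480, (A,merge)→119480, (C,nl)→241800 …(+1); best=9600 via (C,hash)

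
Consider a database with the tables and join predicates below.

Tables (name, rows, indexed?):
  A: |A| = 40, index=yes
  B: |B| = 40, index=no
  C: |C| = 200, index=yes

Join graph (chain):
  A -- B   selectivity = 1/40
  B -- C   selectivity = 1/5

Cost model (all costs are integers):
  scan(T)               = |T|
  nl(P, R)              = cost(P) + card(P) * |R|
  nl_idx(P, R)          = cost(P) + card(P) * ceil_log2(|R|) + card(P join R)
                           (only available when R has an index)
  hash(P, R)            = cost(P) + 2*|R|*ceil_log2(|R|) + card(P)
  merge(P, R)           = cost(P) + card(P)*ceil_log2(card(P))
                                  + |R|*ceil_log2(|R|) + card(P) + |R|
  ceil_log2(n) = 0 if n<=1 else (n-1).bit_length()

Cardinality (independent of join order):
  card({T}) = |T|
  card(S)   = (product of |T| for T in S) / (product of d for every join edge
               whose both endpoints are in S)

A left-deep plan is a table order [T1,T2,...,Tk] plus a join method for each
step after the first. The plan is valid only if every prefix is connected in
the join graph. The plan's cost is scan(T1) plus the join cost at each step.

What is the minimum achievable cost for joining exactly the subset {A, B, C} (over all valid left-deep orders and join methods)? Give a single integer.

2240

Selinger DP over subsets of {A,B,C}:
  {A}: scan cost=40, card=40
  {B}: scan cost=40, card=40
  {C}: scan cost=200, card=200
  {AB}: card=40; try (A,nl_idx)→320, (B,hash)→560, (A,hash)→560, (B,merge)→600, (A,merge)→600, (B,nl)→1640 …(+1); best=320 via (A,nl_idx)
  {BC}: card=1600; try (B,hash)→880, (C,nl_idx)→1960, (C,merge)→2120, (B,merge)→2280, (C,hash)→3280, (C,nl)→8040 …(+1); best=880 via (B,hash)
  {ABC}: card=1600; try (C,nl_idx)→2240, (C,merge)→2400, (A,hash)→2960, (C,hash)→3560, (C,nl)→8320, (A,nl_idx)→12080 …(+2); best=2240 via (C,nl_idx)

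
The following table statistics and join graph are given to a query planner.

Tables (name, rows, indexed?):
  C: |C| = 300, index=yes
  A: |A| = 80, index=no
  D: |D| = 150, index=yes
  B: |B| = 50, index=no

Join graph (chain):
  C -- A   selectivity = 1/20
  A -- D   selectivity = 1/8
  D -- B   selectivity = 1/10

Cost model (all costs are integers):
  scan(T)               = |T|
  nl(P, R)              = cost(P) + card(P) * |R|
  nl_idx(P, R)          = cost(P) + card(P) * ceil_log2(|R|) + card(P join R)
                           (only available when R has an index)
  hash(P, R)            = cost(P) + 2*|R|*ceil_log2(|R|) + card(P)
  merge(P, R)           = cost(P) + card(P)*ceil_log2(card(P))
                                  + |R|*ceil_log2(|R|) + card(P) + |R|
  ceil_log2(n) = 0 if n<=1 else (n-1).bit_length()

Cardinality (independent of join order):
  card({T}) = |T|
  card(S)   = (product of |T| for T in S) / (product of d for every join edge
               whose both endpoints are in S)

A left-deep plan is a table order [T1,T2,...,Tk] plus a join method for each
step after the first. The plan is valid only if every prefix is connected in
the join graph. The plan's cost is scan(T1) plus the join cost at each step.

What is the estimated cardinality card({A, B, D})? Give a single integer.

7500

Tables in S: A(80), B(50), D(150)
Edges inside S: A-D(d=8), D-B(d=10)
numerator = 80 * 50 * 150 = 600000
denominator = 8 * 10 = 80
card(S) = 600000 / 80 = 7500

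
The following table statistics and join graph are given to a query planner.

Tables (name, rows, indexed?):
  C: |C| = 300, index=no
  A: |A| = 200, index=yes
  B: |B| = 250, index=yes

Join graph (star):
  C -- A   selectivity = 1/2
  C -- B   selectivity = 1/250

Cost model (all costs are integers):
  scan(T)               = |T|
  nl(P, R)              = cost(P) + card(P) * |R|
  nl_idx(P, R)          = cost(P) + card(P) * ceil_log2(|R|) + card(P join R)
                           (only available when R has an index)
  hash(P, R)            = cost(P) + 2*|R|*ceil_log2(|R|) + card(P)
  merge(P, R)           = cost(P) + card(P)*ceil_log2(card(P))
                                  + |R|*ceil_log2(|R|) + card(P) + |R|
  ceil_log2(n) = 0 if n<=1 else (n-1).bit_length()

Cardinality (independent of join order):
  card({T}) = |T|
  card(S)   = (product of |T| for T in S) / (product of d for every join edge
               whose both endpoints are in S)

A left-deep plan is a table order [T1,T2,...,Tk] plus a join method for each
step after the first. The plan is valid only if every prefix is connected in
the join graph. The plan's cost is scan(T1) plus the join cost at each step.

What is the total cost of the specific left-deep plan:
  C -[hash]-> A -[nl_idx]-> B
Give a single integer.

273800

step 1: scan C: cost=300, card=300
step 2: join A via hash
    card(P join A) = 300*200/(2) = 30000
    cost = 300 + 2*200*8 + 300 = 3800
step 3: join B via nl_idx
    card(P join B) = 30000*250/(250) = 30000
    cost = 3800 + 30000*8 + 30000 = 273800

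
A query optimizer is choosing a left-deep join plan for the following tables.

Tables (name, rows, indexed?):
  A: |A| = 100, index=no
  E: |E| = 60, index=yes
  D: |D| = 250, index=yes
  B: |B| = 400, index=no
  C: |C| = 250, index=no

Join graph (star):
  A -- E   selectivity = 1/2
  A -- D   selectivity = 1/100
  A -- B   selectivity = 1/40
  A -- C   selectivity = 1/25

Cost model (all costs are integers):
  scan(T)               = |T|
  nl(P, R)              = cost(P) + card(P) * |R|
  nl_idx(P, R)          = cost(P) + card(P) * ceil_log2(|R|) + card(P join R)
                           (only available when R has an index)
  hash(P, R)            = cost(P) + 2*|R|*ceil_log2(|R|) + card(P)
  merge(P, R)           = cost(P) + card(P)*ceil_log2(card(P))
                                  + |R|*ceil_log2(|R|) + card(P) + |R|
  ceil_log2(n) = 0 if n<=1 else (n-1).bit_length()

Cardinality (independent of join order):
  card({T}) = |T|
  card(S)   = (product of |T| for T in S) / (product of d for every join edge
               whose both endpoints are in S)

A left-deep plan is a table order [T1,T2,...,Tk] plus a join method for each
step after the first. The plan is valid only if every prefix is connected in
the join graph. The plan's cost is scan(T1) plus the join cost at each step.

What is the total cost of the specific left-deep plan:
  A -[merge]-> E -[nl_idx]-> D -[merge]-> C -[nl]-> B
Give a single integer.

30140070

step 1: scan A: cost=100, card=100
step 2: join E via merge
    card(P join E) = 100*60/(2) = 3000
    cost = 100 + 100*7 + 60*6 + 100 + 60 = 1320
step 3: join D via nl_idx
    card(P join D) = 3000*250/(100) = 7500
    cost = 1320 + 3000*8 + 7500 = 32820
step 4: join C via merge
    card(P join C) = 7500*250/(25) = 75000
    cost = 32820 + 7500*13 + 250*8 + 7500 + 250 = 140070
step 5: join B via nl
    card(P join B) = 75000*400/(40) = 750000
    cost = 140070 + 75000*400 = 30140070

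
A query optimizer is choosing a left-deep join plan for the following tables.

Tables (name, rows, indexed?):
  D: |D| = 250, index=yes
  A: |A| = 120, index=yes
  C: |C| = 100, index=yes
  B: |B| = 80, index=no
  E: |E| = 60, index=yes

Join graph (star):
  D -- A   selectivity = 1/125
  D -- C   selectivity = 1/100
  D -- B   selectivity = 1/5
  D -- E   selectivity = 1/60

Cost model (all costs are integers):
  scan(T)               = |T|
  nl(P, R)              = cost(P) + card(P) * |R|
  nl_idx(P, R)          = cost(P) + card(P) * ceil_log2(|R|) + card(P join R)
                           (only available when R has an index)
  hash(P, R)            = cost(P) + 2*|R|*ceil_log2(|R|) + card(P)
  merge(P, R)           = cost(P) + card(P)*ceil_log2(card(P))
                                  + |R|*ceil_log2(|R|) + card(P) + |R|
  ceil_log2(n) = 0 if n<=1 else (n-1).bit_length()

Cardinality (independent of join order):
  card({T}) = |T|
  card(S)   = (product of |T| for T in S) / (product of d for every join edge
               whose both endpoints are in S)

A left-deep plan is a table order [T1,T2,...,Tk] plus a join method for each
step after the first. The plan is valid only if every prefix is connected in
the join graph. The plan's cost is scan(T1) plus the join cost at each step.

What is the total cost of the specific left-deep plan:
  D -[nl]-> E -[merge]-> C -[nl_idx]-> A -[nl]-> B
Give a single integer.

39490

step 1: scan D: cost=250, card=250
step 2: join E via nl
    card(P join E) = 250*60/(60) = 250
    cost = 250 + 250*60 = 15250
step 3: join C via merge
    card(P join C) = 250*100/(100) = 250
    cost = 15250 + 250*8 + 100*7 + 250 + 100 = 18300
step 4: join A via nl_idx
    card(P join A) = 250*120/(125) = 240
    cost = 18300 + 250*7 + 240 = 20290
step 5: join B via nl
    card(P join B) = 240*80/(5) = 3840
    cost = 20290 + 240*80 = 39490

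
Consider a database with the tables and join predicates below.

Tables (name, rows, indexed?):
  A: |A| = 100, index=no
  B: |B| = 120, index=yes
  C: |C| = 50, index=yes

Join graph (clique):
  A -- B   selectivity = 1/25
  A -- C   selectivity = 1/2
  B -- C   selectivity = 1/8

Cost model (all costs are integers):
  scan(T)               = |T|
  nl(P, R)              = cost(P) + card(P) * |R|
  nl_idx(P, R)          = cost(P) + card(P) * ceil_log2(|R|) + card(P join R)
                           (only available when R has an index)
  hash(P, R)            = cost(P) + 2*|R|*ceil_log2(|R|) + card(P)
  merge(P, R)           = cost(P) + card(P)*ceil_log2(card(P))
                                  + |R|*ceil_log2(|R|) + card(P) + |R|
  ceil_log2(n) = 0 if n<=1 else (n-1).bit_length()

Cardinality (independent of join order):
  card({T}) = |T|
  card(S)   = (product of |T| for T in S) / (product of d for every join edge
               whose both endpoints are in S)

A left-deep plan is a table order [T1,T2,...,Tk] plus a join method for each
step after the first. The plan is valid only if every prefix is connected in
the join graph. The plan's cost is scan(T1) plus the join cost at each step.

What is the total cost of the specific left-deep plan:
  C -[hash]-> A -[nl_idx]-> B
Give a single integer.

step 1: scan C: cost=50, card=50
step 2: join A via hash
    card(P join A) = 50*100/(2) = 2500
    cost = 50 + 2*100*7 + 50 = 1500
step 3: join B via nl_idx
    card(P join B) = 2500*120/(25*8) = 1500
    cost = 1500 + 2500*7 + 1500 = 20500

20500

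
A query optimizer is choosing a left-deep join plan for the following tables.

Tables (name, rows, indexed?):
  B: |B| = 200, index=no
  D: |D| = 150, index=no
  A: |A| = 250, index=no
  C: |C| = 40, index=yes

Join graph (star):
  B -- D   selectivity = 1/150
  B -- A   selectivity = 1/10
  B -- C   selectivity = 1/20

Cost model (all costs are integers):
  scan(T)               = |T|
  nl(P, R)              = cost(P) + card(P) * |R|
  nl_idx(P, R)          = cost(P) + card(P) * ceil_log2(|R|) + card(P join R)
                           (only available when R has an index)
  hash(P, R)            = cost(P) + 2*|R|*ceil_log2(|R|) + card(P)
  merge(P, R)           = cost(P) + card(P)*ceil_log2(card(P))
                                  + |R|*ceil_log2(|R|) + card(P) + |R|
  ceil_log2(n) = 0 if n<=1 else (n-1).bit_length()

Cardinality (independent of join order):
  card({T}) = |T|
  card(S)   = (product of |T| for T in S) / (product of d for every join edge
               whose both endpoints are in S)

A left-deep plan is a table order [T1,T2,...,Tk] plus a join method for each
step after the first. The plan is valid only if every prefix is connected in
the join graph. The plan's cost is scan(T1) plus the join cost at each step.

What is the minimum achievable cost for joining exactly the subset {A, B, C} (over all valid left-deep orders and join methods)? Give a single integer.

5280

Selinger DP over subsets of {A,B,C}:
  {B}: scan cost=200, card=200
  {A}: scan cost=250, card=250
  {C}: scan cost=40, card=40
  {AB}: card=5000; try (B,hash)→3700, (A,merge)→4250, (B,merge)→4300, (A,hash)→4400, (A,nl)→50200, (B,nl)→50250; best=3700 via (B,hash)
  {BC}: card=400; try (C,hash)→880, (C,nl_idx)→1800, (B,merge)→2120, (C,merge)→2280, (B,hash)→3280, (B,nl)→8040 …(+1); best=880 via (C,hash)
  {ABC}: card=10000; try (A,hash)→5280, (A,merge)→7130, (C,hash)→9180, (C,nl_idx)→43700, (C,merge)→73980, (A,nl)→100880 …(+1); best=5280 via (A,hash)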